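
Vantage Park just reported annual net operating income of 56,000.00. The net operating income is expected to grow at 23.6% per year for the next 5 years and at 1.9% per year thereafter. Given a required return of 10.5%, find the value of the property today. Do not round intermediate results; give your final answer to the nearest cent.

1558627.85

D_1 = 69216.00000
D_2 = 85550.97600
D_3 = 105741.00634
D_4 = 130695.88383
D_5 = 161540.11242
Terminal value at year 5: TV = D_5×(1+g_2)/(r−g_2) = 164609.37455/0.086 = 1914062.49478
P_0 = D_1/(1+r)^1 + D_2/(1+r)^2 + D_3/(1+r)^3 + D_4/(1+r)^4 + D_5/(1+r)^5 + TV/(1+r)^5
    = 62638.91403 + 70064.88483 + 78371.21959 + 87662.28726 + 98054.82991 + 1161835.71716 = 1558627.85277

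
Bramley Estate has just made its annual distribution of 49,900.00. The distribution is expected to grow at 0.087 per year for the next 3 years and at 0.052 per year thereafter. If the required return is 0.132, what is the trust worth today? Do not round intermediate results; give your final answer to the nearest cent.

719109.70

D_1 = 54241.30000
D_2 = 58960.29310
D_3 = 64089.83860
Terminal value at year 3: TV = D_3×(1+g_2)/(r−g_2) = 67422.51021/0.08 = 842781.37759
P_0 = D_1/(1+r)^1 + D_2/(1+r)^2 + D_3/(1+r)^3 + TV/(1+r)^3
    = 47916.34276 + 46011.54114 + 44182.46045 + 580999.35486 = 719109.69921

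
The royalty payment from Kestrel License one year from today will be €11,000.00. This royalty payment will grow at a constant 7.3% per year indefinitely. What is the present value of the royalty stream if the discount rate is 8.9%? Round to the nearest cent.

€687500.00

Growing perpetuity: P = D₁ / (r − g) = €11,000.0000 / (0.089 − 0.073) = €687,500.00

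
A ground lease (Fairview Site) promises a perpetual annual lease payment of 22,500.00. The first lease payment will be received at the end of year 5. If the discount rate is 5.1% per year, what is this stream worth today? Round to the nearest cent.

Value at end of year 4: C / r = 22,500.00 / 0.051 = 441,176.4706
Discount to today: PV = 441,176.4706 / (1 + 0.051)^4 = 441,176.4706 / 1.220143 = 361,577.57

361577.57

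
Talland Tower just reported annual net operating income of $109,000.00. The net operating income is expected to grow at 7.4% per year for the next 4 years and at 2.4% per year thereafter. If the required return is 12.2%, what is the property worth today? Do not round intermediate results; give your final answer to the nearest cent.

D_1 = 117066.00000
D_2 = 125728.88400
D_3 = 135032.82142
D_4 = 145025.25020
Terminal value at year 4: TV = D_4×(1+g_2)/(r−g_2) = 148505.85621/0.098 = 1515365.87965
P_0 = D_1/(1+r)^1 + D_2/(1+r)^2 + D_3/(1+r)^3 + D_4/(1+r)^4 + TV/(1+r)^4
    = 104336.89840 + 99873.28777 + 95600.63375 + 91510.76706 + 956194.13747 = 1347515.72444

$1347515.72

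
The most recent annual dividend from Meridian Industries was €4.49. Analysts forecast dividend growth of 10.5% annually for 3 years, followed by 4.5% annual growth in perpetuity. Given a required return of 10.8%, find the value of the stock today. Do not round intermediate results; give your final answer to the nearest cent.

D_1 = 4.96145
D_2 = 5.48240
D_3 = 6.05805
Terminal value at year 3: TV = D_3×(1+g_2)/(r−g_2) = 6.33067/0.063 = 100.48678
P_0 = D_1/(1+r)^1 + D_2/(1+r)^2 + D_3/(1+r)^3 + TV/(1+r)^3
    = 4.47784 + 4.46572 + 4.45363 + 73.87366 = 87.27085

€87.27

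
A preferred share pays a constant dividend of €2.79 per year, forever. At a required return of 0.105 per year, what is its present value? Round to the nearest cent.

Level perpetuity: PV = C / r = €2.79 / 0.105 = €26.57

€26.57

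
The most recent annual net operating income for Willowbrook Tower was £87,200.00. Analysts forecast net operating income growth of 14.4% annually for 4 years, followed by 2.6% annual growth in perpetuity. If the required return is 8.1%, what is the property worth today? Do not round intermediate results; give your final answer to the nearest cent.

D_1 = 99756.80000
D_2 = 114121.77920
D_3 = 130555.31540
D_4 = 149355.28082
Terminal value at year 4: TV = D_4×(1+g_2)/(r−g_2) = 153238.51812/0.055 = 2786154.87499
P_0 = D_1/(1+r)^1 + D_2/(1+r)^2 + D_3/(1+r)^3 + D_4/(1+r)^4 + TV/(1+r)^4
    = 92281.96115 + 97660.09579 + 103351.66474 + 109374.93475 + 2040339.69190 = 2443008.34834

£2443008.35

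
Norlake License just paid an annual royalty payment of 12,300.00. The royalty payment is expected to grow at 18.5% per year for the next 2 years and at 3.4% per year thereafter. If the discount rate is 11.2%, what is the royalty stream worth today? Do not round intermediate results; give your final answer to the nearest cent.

D_1 = 14575.50000
D_2 = 17271.96750
Terminal value at year 2: TV = D_2×(1+g_2)/(r−g_2) = 17859.21439/0.078 = 228964.28712
P_0 = D_1/(1+r)^1 + D_2/(1+r)^2 + TV/(1+r)^2
    = 13107.46403 + 13967.93604 + 185164.69055 = 212240.09062

212240.09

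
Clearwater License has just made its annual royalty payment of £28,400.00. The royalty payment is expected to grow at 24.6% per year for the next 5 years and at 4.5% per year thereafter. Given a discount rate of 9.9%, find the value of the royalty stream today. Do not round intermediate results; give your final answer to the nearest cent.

D_1 = 35386.40000
D_2 = 44091.45440
D_3 = 54937.95218
D_4 = 68452.68842
D_5 = 85292.04977
Terminal value at year 5: TV = D_5×(1+g_2)/(r−g_2) = 89130.19201/0.054 = 1650559.11130
P_0 = D_1/(1+r)^1 + D_2/(1+r)^2 + D_3/(1+r)^3 + D_4/(1+r)^4 + D_5/(1+r)^5 + TV/(1+r)^5
    = 32198.72611 + 36505.56209 + 41388.47167 + 46924.50928 + 53201.03600 + 1029538.56708 = 1239756.87224

£1239756.87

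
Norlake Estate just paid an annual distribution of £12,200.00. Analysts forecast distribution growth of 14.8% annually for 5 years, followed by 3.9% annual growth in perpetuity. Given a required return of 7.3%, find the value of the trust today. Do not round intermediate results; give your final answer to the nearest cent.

D_1 = 14005.60000
D_2 = 16078.42880
D_3 = 18458.03626
D_4 = 21189.82563
D_5 = 24325.91982
Terminal value at year 5: TV = D_5×(1+g_2)/(r−g_2) = 25274.63070/0.034 = 743371.49104
P_0 = D_1/(1+r)^1 + D_2/(1+r)^2 + D_3/(1+r)^3 + D_4/(1+r)^4 + D_5/(1+r)^5 + TV/(1+r)^5
    = 13052.74930 + 13965.10363 + 14941.22924 + 15985.58356 + 17102.93563 + 522645.59172 = 597693.19308

£597693.19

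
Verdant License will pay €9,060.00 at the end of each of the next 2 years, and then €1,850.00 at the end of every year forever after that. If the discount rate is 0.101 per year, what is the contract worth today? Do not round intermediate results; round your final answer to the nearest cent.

PV of 2-year annuity: €9,060.00 × [1 − (1+0.101)^−2] / 0.101 = 15702.89086
Perpetuity value at year 2: €1,850.00 / 0.101 = 18316.83168
PV of perpetuity: 18316.83168 / (1+0.101)^2 = 15110.39150
Total PV = 15702.89086 + 15110.39150 = 30813.28235

€30813.28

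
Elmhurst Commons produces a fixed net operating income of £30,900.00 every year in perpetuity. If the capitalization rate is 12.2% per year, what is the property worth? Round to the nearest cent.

Level perpetuity: PV = C / r = £30,900.00 / 0.122 = £253,278.69

£253278.69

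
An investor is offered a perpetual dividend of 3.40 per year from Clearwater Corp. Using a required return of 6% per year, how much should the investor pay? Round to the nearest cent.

56.67

Level perpetuity: PV = C / r = 3.40 / 0.06 = 56.67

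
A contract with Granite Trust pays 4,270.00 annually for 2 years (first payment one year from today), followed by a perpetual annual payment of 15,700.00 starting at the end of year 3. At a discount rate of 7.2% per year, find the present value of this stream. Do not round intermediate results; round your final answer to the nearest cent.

197447.05

PV of 2-year annuity: 4,270.00 × [1 − (1+0.072)^−2] / 0.072 = 7698.88895
Perpetuity value at year 2: 15,700.00 / 0.072 = 218055.55556
PV of perpetuity: 218055.55556 / (1+0.072)^2 = 189748.16527
Total PV = 7698.88895 + 189748.16527 = 197447.05422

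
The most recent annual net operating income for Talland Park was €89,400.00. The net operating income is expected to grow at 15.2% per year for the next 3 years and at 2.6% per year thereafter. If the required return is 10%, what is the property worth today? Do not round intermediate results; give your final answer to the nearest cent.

D_1 = 102988.80000
D_2 = 118643.09760
D_3 = 136676.84844
Terminal value at year 3: TV = D_3×(1+g_2)/(r−g_2) = 140230.44649/0.074 = 1895006.03371
P_0 = D_1/(1+r)^1 + D_2/(1+r)^2 + D_3/(1+r)^3 + TV/(1+r)^3
    = 93626.18182 + 98052.14678 + 102687.33917 + 1423746.08092 = 1718111.74869

€1718111.75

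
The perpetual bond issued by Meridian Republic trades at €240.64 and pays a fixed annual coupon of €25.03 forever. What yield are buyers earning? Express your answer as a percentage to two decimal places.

P = C/r ⇒ r = C/P = €25.03/€240.64 = 0.104014

10.40%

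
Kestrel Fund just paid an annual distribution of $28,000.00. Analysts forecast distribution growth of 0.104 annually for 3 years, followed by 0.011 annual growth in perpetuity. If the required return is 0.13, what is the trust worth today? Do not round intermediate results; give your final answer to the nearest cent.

$302030.53

D_1 = 30912.00000
D_2 = 34126.84800
D_3 = 37676.04019
Terminal value at year 3: TV = D_3×(1+g_2)/(r−g_2) = 38090.47663/0.119 = 320088.03894
P_0 = D_1/(1+r)^1 + D_2/(1+r)^2 + D_3/(1+r)^3 + TV/(1+r)^3
    = 27355.75221 + 26726.32783 + 26111.38577 + 221837.06733 = 302030.53314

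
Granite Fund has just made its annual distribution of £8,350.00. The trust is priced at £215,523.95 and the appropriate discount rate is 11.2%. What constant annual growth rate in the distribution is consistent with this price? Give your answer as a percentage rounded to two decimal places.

7.05%

P = D₀(1+g)/(r−g) ⇒ P(r−g) = D₀(1+g) ⇒ g(P+D₀) = P·r − D₀
g = (P·r − D₀)/(P + D₀) = (£215,523.95×0.112 − £8,350.00) / (£215,523.95 + £8,350.00) = 0.070525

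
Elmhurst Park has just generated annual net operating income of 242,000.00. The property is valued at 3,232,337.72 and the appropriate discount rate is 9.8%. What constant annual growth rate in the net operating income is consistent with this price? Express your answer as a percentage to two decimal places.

P = D₀(1+g)/(r−g) ⇒ P(r−g) = D₀(1+g) ⇒ g(P+D₀) = P·r − D₀
g = (P·r − D₀)/(P + D₀) = (3,232,337.72×0.098 − 242,000.00) / (3,232,337.72 + 242,000.00) = 0.021520

2.15%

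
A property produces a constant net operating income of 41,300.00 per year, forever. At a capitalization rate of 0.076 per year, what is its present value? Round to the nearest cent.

Level perpetuity: PV = C / r = 41,300.00 / 0.076 = 543,421.05

543421.05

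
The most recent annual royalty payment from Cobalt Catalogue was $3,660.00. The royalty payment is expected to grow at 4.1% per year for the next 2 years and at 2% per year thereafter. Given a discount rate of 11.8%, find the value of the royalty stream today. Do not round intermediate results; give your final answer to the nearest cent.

D_1 = 3810.06000
D_2 = 3966.27246
Terminal value at year 2: TV = D_2×(1+g_2)/(r−g_2) = 4045.59791/0.098 = 41281.61132
P_0 = D_1/(1+r)^1 + D_2/(1+r)^2 + TV/(1+r)^2
    = 3407.92487 + 3173.21090 + 33027.29711 = 39608.43288

$39608.43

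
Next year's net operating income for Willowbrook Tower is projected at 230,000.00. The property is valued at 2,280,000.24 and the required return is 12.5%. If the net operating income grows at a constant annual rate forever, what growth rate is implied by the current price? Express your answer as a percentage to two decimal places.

P = D₁/(r−g) ⇒ g = r − D₁/P = 0.125 − 230,000.00/2,280,000.24 = 0.024123

2.41%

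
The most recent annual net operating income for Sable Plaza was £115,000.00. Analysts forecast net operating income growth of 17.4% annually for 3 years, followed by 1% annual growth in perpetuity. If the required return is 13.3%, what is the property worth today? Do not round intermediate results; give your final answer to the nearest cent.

£1421155.81

D_1 = 135010.00000
D_2 = 158501.74000
D_3 = 186081.04276
Terminal value at year 3: TV = D_3×(1+g_2)/(r−g_2) = 187941.85319/0.123 = 1527982.54624
P_0 = D_1/(1+r)^1 + D_2/(1+r)^2 + D_3/(1+r)^3 + TV/(1+r)^3
    = 119161.51809 + 123473.62952 + 127941.78381 + 1050578.87515 = 1421155.80657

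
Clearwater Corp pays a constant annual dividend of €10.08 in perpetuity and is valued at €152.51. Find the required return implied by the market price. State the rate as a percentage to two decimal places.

P = C/r ⇒ r = C/P = €10.08/€152.51 = 0.066094

6.61%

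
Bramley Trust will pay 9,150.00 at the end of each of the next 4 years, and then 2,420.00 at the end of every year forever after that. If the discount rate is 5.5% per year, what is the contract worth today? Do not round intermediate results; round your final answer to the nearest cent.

67589.66

PV of 4-year annuity: 9,150.00 × [1 − (1+0.055)^−4] / 0.055 = 32072.12361
Perpetuity value at year 4: 2,420.00 / 0.055 = 44000.00000
PV of perpetuity: 44000.00000 / (1+0.055)^4 = 35517.53671
Total PV = 32072.12361 + 35517.53671 = 67589.66032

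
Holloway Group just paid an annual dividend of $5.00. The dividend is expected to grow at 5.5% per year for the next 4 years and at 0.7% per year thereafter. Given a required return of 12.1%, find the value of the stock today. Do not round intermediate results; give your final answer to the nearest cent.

$51.87

D_1 = 5.27500
D_2 = 5.56513
D_3 = 5.87121
D_4 = 6.19412
Terminal value at year 4: TV = D_4×(1+g_2)/(r−g_2) = 6.23748/0.114 = 54.71476
P_0 = D_1/(1+r)^1 + D_2/(1+r)^2 + D_3/(1+r)^3 + D_4/(1+r)^4 + TV/(1+r)^4
    = 4.70562 + 4.42857 + 4.16784 + 3.92245 + 34.64831 = 51.87278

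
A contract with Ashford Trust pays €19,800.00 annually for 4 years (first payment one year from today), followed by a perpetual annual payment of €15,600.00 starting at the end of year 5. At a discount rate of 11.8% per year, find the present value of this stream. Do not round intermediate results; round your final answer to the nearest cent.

€145014.18

PV of 4-year annuity: €19,800.00 × [1 − (1+0.118)^−4] / 0.118 = 60393.71987
Perpetuity value at year 4: €15,600.00 / 0.118 = 132203.38983
PV of perpetuity: 132203.38983 / (1+0.118)^4 = 84620.45903
Total PV = 60393.71987 + 84620.45903 = 145014.17889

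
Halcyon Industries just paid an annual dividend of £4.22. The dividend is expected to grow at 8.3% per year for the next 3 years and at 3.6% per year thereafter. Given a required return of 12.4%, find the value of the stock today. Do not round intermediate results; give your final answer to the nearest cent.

D_1 = 4.57026
D_2 = 4.94959
D_3 = 5.36041
Terminal value at year 3: TV = D_3×(1+g_2)/(r−g_2) = 5.55338/0.088 = 63.10662
P_0 = D_1/(1+r)^1 + D_2/(1+r)^2 + D_3/(1+r)^3 + TV/(1+r)^3
    = 4.06607 + 3.91775 + 3.77484 + 44.44020 = 56.19886

£56.20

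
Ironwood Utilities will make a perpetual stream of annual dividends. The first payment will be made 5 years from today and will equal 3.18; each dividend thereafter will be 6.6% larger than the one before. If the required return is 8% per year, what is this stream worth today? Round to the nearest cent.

Value at end of year 4: C₁ / (r − g) = 3.18 / (0.08 − 0.066) = 227.1429
Discount to today: PV = 227.1429 / (1 + 0.08)^4 = 227.1429 / 1.360489 = 166.96

166.96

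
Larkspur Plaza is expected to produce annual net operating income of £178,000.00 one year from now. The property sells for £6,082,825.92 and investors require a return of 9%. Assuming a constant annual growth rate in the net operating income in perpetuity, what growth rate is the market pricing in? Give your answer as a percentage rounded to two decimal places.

P = D₁/(r−g) ⇒ g = r − D₁/P = 0.09 − £178,000.00/£6,082,825.92 = 0.060737

6.07%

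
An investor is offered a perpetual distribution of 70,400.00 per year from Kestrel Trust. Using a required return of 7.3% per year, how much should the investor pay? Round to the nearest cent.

964383.56

Level perpetuity: PV = C / r = 70,400.00 / 0.073 = 964,383.56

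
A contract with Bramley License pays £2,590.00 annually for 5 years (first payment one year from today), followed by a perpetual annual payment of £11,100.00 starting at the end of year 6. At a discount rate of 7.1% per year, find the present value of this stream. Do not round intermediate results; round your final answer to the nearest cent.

PV of 5-year annuity: £2,590.00 × [1 − (1+0.071)^−5] / 0.071 = 10591.13783
Perpetuity value at year 5: £11,100.00 / 0.071 = 156338.02817
PV of perpetuity: 156338.02817 / (1+0.071)^5 = 110947.43748
Total PV = 10591.13783 + 110947.43748 = 121538.57531

£121538.58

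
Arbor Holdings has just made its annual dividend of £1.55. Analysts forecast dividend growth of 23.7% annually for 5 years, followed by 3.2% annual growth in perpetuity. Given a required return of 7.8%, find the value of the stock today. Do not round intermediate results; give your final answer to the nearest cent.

£81.12

D_1 = 1.91735
D_2 = 2.37176
D_3 = 2.93387
D_4 = 3.62920
D_5 = 4.48932
Terminal value at year 5: TV = D_5×(1+g_2)/(r−g_2) = 4.63297/0.046 = 100.71683
P_0 = D_1/(1+r)^1 + D_2/(1+r)^2 + D_3/(1+r)^3 + D_4/(1+r)^4 + D_5/(1+r)^5 + TV/(1+r)^5
    = 1.77862 + 2.04096 + 2.34199 + 2.68742 + 3.08380 + 69.18441 = 81.11719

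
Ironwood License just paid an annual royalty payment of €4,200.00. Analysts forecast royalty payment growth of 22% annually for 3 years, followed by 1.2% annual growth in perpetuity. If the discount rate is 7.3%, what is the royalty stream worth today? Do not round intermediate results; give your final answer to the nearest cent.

€118797.43

D_1 = 5124.00000
D_2 = 6251.28000
D_3 = 7626.56160
Terminal value at year 3: TV = D_3×(1+g_2)/(r−g_2) = 7718.08034/0.061 = 126525.90720
P_0 = D_1/(1+r)^1 + D_2/(1+r)^2 + D_3/(1+r)^3 + TV/(1+r)^3
    = 4775.39609 + 5429.62090 + 6173.47390 + 102418.94408 = 118797.43496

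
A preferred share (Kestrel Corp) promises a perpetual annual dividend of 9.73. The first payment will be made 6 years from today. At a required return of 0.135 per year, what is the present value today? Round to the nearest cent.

Value at end of year 5: C / r = 9.73 / 0.135 = 72.0741
Discount to today: PV = 72.0741 / (1 + 0.135)^5 = 72.0741 / 1.883559 = 38.26

38.26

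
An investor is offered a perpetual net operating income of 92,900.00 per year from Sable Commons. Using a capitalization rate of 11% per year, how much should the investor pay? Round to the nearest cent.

844545.45

Level perpetuity: PV = C / r = 92,900.00 / 0.11 = 844,545.45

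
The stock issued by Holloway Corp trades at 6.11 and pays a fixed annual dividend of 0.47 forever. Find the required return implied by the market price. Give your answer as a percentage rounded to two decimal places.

P = C/r ⇒ r = C/P = 0.47/6.11 = 0.076923

7.69%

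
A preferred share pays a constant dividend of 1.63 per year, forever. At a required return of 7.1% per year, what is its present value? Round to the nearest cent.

22.96

Level perpetuity: PV = C / r = 1.63 / 0.071 = 22.96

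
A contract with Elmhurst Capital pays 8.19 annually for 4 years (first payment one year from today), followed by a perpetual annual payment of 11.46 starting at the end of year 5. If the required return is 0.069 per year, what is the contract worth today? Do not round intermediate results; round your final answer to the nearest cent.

154.99

PV of 4-year annuity: 8.19 × [1 − (1+0.069)^−4] / 0.069 = 27.80400
Perpetuity value at year 4: 11.46 / 0.069 = 166.08696
PV of perpetuity: 166.08696 / (1+0.069)^4 = 127.18172
Total PV = 27.80400 + 127.18172 = 154.98573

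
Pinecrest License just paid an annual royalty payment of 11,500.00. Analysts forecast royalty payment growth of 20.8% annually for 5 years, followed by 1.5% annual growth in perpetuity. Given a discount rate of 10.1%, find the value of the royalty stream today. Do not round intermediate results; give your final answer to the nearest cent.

D_1 = 13892.00000
D_2 = 16781.53600
D_3 = 20272.09549
D_4 = 24488.69135
D_5 = 29582.33915
Terminal value at year 5: TV = D_5×(1+g_2)/(r−g_2) = 30026.07424/0.086 = 349140.39811
P_0 = D_1/(1+r)^1 + D_2/(1+r)^2 + D_3/(1+r)^3 + D_4/(1+r)^4 + D_5/(1+r)^5 + TV/(1+r)^5
    = 12617.62035 + 13843.85593 + 15189.26245 + 16665.42147 + 18285.04009 + 215805.99644 = 292407.19673

292407.20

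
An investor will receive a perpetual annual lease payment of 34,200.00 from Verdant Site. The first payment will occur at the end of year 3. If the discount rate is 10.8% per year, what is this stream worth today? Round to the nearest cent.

Value at end of year 2: C / r = 34,200.00 / 0.108 = 316,666.6667
Discount to today: PV = 316,666.6667 / (1 + 0.108)^2 = 316,666.6667 / 1.227664 = 257,942.46

257942.46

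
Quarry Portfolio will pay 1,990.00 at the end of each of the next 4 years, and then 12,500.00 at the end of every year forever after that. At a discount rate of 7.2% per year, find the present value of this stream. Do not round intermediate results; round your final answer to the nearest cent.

138171.67

PV of 4-year annuity: 1,990.00 × [1 − (1+0.072)^−4] / 0.072 = 6710.22812
Perpetuity value at year 4: 12,500.00 / 0.072 = 173611.11111
PV of perpetuity: 173611.11111 / (1+0.072)^4 = 131461.43698
Total PV = 6710.22812 + 131461.43698 = 138171.66510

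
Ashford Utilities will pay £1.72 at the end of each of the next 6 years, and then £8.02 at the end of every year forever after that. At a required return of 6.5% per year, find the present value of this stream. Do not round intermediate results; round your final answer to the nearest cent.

PV of 6-year annuity: £1.72 × [1 − (1+0.065)^−6] / 0.065 = 8.32654
Perpetuity value at year 6: £8.02 / 0.065 = 123.38462
PV of perpetuity: 123.38462 / (1+0.065)^6 = 84.55969
Total PV = 8.32654 + 84.55969 = 92.88623

£92.89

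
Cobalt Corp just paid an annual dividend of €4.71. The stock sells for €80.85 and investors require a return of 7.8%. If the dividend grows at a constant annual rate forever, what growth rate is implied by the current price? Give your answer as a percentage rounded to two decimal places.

P = D₀(1+g)/(r−g) ⇒ P(r−g) = D₀(1+g) ⇒ g(P+D₀) = P·r − D₀
g = (P·r − D₀)/(P + D₀) = (€80.85×0.078 − €4.71) / (€80.85 + €4.71) = 0.018657

1.87%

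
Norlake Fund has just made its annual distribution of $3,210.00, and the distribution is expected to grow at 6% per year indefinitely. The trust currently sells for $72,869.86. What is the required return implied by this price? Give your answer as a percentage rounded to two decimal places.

10.67%

D₁ = $3,210.00 × 1.06 = $3,402.6000
P = D₁/(r − g) ⇒ r = D₁/P + g = $3,402.6000/$72,869.86 + 0.06 = 0.046694 + 0.06 = 0.106694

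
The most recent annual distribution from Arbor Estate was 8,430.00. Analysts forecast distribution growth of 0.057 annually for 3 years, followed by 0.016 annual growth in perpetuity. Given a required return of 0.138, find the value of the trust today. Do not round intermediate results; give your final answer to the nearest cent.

78112.44

D_1 = 8910.51000
D_2 = 9418.40907
D_3 = 9955.25839
Terminal value at year 3: TV = D_3×(1+g_2)/(r−g_2) = 10114.54252/0.122 = 82906.08624
P_0 = D_1/(1+r)^1 + D_2/(1+r)^2 + D_3/(1+r)^3 + TV/(1+r)^3
    = 7829.97364 + 7272.65565 + 6755.00618 + 56254.80552 = 78112.44099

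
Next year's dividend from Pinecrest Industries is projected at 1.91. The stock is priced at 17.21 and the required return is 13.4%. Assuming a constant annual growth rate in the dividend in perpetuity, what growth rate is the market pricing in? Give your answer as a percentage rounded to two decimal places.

P = D₁/(r−g) ⇒ g = r − D₁/P = 0.134 − 1.91/17.21 = 0.023018

2.30%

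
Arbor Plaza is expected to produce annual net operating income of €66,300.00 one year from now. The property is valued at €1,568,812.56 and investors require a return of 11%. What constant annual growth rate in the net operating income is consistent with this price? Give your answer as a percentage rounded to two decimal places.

6.77%

P = D₁/(r−g) ⇒ g = r − D₁/P = 0.11 − €66,300.00/€1,568,812.56 = 0.067739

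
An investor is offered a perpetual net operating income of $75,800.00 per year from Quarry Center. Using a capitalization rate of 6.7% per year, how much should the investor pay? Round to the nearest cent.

Level perpetuity: PV = C / r = $75,800.00 / 0.067 = $1,131,343.28

$1131343.28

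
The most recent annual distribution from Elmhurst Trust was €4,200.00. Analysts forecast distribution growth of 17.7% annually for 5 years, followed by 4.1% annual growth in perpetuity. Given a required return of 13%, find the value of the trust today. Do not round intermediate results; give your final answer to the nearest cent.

€83998.51

D_1 = 4943.40000
D_2 = 5818.38180
D_3 = 6848.23538
D_4 = 8060.37304
D_5 = 9487.05907
Terminal value at year 5: TV = D_5×(1+g_2)/(r−g_2) = 9876.02849/0.089 = 110966.61225
P_0 = D_1/(1+r)^1 + D_2/(1+r)^2 + D_3/(1+r)^3 + D_4/(1+r)^4 + D_5/(1+r)^5 + TV/(1+r)^5
    = 4374.69027 + 4556.64641 + 4746.17064 + 4943.57774 + 5149.19557 + 60228.23137 = 83998.51199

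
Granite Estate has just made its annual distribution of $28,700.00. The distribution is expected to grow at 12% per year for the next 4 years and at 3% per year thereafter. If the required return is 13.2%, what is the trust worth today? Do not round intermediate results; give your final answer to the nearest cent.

D_1 = 32144.00000
D_2 = 36001.28000
D_3 = 40321.43360
D_4 = 45160.00563
Terminal value at year 4: TV = D_4×(1+g_2)/(r−g_2) = 46514.80580/0.102 = 456027.50785
P_0 = D_1/(1+r)^1 + D_2/(1+r)^2 + D_3/(1+r)^3 + D_4/(1+r)^4 + TV/(1+r)^4
    = 28395.75972 + 28094.74460 + 27796.92045 + 27502.25345 + 277718.83384 = 389508.51205

$389508.51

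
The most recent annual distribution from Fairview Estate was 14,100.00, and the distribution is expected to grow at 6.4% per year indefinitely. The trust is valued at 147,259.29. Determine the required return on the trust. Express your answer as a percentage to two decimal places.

D₁ = 14,100.00 × 1.064 = 15,002.4000
P = D₁/(r − g) ⇒ r = D₁/P + g = 15,002.4000/147,259.29 + 0.064 = 0.101877 + 0.064 = 0.165877

16.59%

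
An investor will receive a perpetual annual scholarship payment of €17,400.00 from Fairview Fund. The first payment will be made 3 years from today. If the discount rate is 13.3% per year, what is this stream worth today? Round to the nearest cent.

Value at end of year 2: C / r = €17,400.00 / 0.133 = €130,827.0677
Discount to today: PV = €130,827.0677 / (1 + 0.133)^2 = €130,827.0677 / 1.283689 = €101,914.92

€101914.92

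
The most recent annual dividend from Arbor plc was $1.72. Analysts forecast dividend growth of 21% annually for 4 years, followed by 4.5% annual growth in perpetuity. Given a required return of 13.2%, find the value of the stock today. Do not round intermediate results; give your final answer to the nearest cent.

$35.12

D_1 = 2.08120
D_2 = 2.51825
D_3 = 3.04708
D_4 = 3.68697
Terminal value at year 4: TV = D_4×(1+g_2)/(r−g_2) = 3.85289/0.087 = 44.28605
P_0 = D_1/(1+r)^1 + D_2/(1+r)^2 + D_3/(1+r)^3 + D_4/(1+r)^4 + TV/(1+r)^4
    = 1.83852 + 1.96520 + 2.10061 + 2.24535 + 26.97002 = 35.11969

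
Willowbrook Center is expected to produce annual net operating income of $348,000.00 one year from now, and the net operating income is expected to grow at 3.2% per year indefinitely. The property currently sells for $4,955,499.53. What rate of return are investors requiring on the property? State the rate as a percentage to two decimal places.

P = D₁/(r − g) ⇒ r = D₁/P + g = $348,000.0000/$4,955,499.53 + 0.032 = 0.070225 + 0.032 = 0.102225

10.22%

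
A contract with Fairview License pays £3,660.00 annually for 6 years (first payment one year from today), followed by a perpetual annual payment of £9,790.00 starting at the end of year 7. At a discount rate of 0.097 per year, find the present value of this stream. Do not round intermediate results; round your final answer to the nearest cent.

£73993.73

PV of 6-year annuity: £3,660.00 × [1 − (1+0.097)^−6] / 0.097 = 16081.37625
Perpetuity value at year 6: £9,790.00 / 0.097 = 100927.83505
PV of perpetuity: 100927.83505 / (1+0.097)^6 = 57912.35050
Total PV = 16081.37625 + 57912.35050 = 73993.72675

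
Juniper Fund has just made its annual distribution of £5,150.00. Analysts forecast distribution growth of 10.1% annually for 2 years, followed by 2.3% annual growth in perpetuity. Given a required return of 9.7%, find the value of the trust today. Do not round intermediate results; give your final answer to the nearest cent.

D_1 = 5670.15000
D_2 = 6242.83515
Terminal value at year 2: TV = D_2×(1+g_2)/(r−g_2) = 6386.42036/0.074 = 86302.97782
P_0 = D_1/(1+r)^1 + D_2/(1+r)^2 + TV/(1+r)^2
    = 5168.77849 + 5187.62545 + 71715.41663 = 82071.82057

£82071.82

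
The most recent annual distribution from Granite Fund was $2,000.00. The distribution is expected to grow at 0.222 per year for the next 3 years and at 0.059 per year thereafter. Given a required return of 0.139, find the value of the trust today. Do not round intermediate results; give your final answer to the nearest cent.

$39612.49

D_1 = 2444.00000
D_2 = 2986.56800
D_3 = 3649.58610
Terminal value at year 3: TV = D_3×(1+g_2)/(r−g_2) = 3864.91168/0.08 = 48311.39595
P_0 = D_1/(1+r)^1 + D_2/(1+r)^2 + D_3/(1+r)^3 + TV/(1+r)^3
    = 2145.74188 + 2302.10411 + 2469.86059 + 32694.77961 = 39612.48619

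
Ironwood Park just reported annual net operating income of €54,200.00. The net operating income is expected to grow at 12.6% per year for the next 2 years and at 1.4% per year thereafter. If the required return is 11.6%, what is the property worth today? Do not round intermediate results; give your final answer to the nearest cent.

€658372.49

D_1 = 61029.20000
D_2 = 68718.87920
Terminal value at year 2: TV = D_2×(1+g_2)/(r−g_2) = 69680.94351/0.102 = 683146.50499
P_0 = D_1/(1+r)^1 + D_2/(1+r)^2 + TV/(1+r)^2
    = 54685.66308 + 55175.67798 + 548511.15173 = 658372.49280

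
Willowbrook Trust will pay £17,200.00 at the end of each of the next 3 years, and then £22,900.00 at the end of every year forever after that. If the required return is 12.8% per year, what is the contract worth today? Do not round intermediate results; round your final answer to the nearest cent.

PV of 3-year annuity: £17,200.00 × [1 − (1+0.128)^−3] / 0.128 = 40750.14064
Perpetuity value at year 3: £22,900.00 / 0.128 = 178906.25000
PV of perpetuity: 178906.25000 / (1+0.128)^3 = 124651.70229
Total PV = 40750.14064 + 124651.70229 = 165401.84293

£165401.84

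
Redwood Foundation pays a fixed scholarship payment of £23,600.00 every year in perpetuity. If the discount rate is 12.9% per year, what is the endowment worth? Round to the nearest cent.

£182945.74

Level perpetuity: PV = C / r = £23,600.00 / 0.129 = £182,945.74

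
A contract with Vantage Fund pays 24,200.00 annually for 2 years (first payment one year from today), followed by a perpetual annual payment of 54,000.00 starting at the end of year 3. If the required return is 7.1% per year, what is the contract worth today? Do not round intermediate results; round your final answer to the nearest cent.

706759.03

PV of 2-year annuity: 24,200.00 × [1 − (1+0.071)^−2] / 0.071 = 43693.46867
Perpetuity value at year 2: 54,000.00 / 0.071 = 760563.38028
PV of perpetuity: 760563.38028 / (1+0.071)^2 = 663065.55762
Total PV = 43693.46867 + 663065.55762 = 706759.02630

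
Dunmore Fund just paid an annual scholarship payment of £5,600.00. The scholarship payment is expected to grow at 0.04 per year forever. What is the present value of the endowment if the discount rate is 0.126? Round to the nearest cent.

£67720.93

D₁ = D₀ × (1 + g) = £5,600.00 × 1.04 = £5,824.0000
Growing perpetuity: P = D₁ / (r − g) = £5,824.0000 / (0.126 − 0.04) = £67,720.93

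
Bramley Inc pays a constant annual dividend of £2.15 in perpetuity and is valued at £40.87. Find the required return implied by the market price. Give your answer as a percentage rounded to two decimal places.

5.26%

P = C/r ⇒ r = C/P = £2.15/£40.87 = 0.052606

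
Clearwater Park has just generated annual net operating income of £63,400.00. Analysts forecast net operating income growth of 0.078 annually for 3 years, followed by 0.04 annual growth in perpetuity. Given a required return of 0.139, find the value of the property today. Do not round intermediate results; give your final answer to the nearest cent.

D_1 = 68345.20000
D_2 = 73676.12560
D_3 = 79422.86340
Terminal value at year 3: TV = D_3×(1+g_2)/(r−g_2) = 82599.77793/0.099 = 834341.19124
P_0 = D_1/(1+r)^1 + D_2/(1+r)^2 + D_3/(1+r)^3 + TV/(1+r)^3
    = 60004.56541 + 56790.97586 + 53749.49252 + 564641.13356 = 735186.16736

£735186.17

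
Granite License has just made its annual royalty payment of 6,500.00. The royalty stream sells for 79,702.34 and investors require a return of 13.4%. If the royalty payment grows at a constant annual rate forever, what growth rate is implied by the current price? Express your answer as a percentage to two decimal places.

P = D₀(1+g)/(r−g) ⇒ P(r−g) = D₀(1+g) ⇒ g(P+D₀) = P·r − D₀
g = (P·r − D₀)/(P + D₀) = (79,702.34×0.134 − 6,500.00) / (79,702.34 + 6,500.00) = 0.048492

4.85%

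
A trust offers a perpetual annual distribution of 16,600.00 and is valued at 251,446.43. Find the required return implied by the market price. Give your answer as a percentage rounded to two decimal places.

P = C/r ⇒ r = C/P = 16,600.00/251,446.43 = 0.066018

6.60%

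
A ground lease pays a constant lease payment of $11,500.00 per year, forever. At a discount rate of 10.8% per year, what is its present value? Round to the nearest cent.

$106481.48

Level perpetuity: PV = C / r = $11,500.00 / 0.108 = $106,481.48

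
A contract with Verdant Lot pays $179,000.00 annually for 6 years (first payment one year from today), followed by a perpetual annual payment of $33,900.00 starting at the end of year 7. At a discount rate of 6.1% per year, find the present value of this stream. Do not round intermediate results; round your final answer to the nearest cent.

PV of 6-year annuity: $179,000.00 × [1 − (1+0.061)^−6] / 0.061 = 877442.32916
Perpetuity value at year 6: $33,900.00 / 0.061 = 555737.70492
PV of perpetuity: 555737.70492 / (1+0.061)^6 = 389562.87275
Total PV = 877442.32916 + 389562.87275 = 1267005.20191

$1267005.20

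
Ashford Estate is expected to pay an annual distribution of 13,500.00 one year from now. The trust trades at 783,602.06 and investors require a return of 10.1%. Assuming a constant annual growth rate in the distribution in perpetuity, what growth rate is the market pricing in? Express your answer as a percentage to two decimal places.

P = D₁/(r−g) ⇒ g = r − D₁/P = 0.101 − 13,500.00/783,602.06 = 0.083772

8.38%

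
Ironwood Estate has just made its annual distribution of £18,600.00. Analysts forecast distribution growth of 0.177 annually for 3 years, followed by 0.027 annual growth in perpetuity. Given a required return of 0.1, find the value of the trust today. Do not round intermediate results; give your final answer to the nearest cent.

£384544.81

D_1 = 21892.20000
D_2 = 25767.11940
D_3 = 30327.89953
Terminal value at year 3: TV = D_3×(1+g_2)/(r−g_2) = 31146.75282/0.073 = 426667.84687
P_0 = D_1/(1+r)^1 + D_2/(1+r)^2 + D_3/(1+r)^3 + TV/(1+r)^3
    = 19902.00000 + 21295.14000 + 22785.79980 + 320561.86842 = 384544.80822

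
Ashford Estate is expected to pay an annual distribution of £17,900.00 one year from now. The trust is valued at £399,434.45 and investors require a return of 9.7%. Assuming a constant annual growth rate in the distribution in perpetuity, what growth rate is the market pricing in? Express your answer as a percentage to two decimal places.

5.22%

P = D₁/(r−g) ⇒ g = r − D₁/P = 0.097 − £17,900.00/£399,434.45 = 0.052187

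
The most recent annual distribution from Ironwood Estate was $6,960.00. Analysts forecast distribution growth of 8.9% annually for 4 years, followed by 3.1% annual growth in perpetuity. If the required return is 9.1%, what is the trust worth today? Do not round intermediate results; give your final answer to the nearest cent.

$146434.09

D_1 = 7579.44000
D_2 = 8254.01016
D_3 = 8988.61706
D_4 = 9788.60398
Terminal value at year 4: TV = D_4×(1+g_2)/(r−g_2) = 10092.05071/0.06 = 168200.84511
P_0 = D_1/(1+r)^1 + D_2/(1+r)^2 + D_3/(1+r)^3 + D_4/(1+r)^4 + TV/(1+r)^4
    = 6947.24106 + 6934.50552 + 6921.79332 + 6909.10442 + 118721.44425 = 146434.08856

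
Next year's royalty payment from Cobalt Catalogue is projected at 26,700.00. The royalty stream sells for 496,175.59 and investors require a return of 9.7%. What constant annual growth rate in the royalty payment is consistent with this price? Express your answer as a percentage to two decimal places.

4.32%

P = D₁/(r−g) ⇒ g = r − D₁/P = 0.097 − 26,700.00/496,175.59 = 0.043188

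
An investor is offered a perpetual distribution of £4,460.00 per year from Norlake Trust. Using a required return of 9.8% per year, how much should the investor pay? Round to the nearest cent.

Level perpetuity: PV = C / r = £4,460.00 / 0.098 = £45,510.20

£45510.20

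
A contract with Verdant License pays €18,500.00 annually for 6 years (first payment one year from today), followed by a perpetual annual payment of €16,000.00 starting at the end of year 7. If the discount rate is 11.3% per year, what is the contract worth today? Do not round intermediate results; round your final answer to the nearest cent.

PV of 6-year annuity: €18,500.00 × [1 − (1+0.113)^−6] / 0.113 = 77593.18963
Perpetuity value at year 6: €16,000.00 / 0.113 = 141592.92035
PV of perpetuity: 141592.92035 / (1+0.113)^6 = 74485.29689
Total PV = 77593.18963 + 74485.29689 = 152078.48652

€152078.49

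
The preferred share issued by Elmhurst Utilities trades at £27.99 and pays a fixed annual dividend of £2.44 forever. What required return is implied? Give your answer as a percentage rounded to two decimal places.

P = C/r ⇒ r = C/P = £2.44/£27.99 = 0.087174

8.72%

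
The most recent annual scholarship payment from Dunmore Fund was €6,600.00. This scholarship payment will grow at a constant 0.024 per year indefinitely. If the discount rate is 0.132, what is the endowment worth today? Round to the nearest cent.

D₁ = D₀ × (1 + g) = €6,600.00 × 1.024 = €6,758.4000
Growing perpetuity: P = D₁ / (r − g) = €6,758.4000 / (0.132 − 0.024) = €62,577.78

€62577.78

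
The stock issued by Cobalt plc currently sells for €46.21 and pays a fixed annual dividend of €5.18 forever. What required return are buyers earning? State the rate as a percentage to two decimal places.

P = C/r ⇒ r = C/P = €5.18/€46.21 = 0.112097

11.21%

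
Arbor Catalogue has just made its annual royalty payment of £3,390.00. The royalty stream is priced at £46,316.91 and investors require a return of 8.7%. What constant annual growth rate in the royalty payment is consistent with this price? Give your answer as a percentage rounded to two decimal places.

1.29%

P = D₀(1+g)/(r−g) ⇒ P(r−g) = D₀(1+g) ⇒ g(P+D₀) = P·r − D₀
g = (P·r − D₀)/(P + D₀) = (£46,316.91×0.087 − £3,390.00) / (£46,316.91 + £3,390.00) = 0.012867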